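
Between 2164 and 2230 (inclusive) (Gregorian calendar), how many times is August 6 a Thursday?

Track August 6's weekday year by year (advancing +1, or +2 across a Feb 29):
  2164: Mon  2165: Tue (+1)  2166: Wed (+1)  2167: Thu (+1) ✓  2168: Sat (+2)
  2169: Sun (+1)  2170: Mon (+1)  2171: Tue (+1)  2172: Thu (+2) ✓  2173: Fri (+1)
  2174: Sat (+1)  2175: Sun (+1)  2176: Tue (+2)  2177: Wed (+1)  … (39 more years) …
  2217: Wed (+1)  2218: Thu (+1) ✓  2219: Fri (+1)  2220: Sun (+2)  2221: Mon (+1)
  2222: Tue (+1)  2223: Wed (+1)  2224: Fri (+2)  2225: Sat (+1)  2226: Sun (+1)
  2227: Mon (+1)  2228: Wed (+2)  2229: Thu (+1) ✓  2230: Fri (+1)
Thursday years: 2167, 2172, 2178, 2189, 2195, 2201, 2207, 2212, 2218, 2229 — 10 in total.

10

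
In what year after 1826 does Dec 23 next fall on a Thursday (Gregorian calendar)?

From one year to the next, a fixed date's weekday advances by 1, or by 2 when a Feb 29 lies between the two dates.
1826: December 23 is Saturday.
1827: Sunday (+1)
1828: Tuesday (+2)
1829: Wednesday (+1)
1830: Thursday (+1)
Dec 23 falls on a Thursday in 1830.

1830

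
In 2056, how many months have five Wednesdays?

A month of length L has five Wednesdays iff its first Wednesday is on day ≤ L−28 (so day 1–3 in a 31-day month, 1–2 in a 30-day month, day 1 in a leap February).
Checking each month of 2056: Jan starts Sat (31d); Feb starts Tue (29d); Mar starts Wed (31d) ✓; Apr starts Sat (30d); May starts Mon (31d) ✓; Jun starts Thu (30d); Jul starts Sat (31d); Aug starts Tue (31d) ✓; Sep starts Fri (30d); Oct starts Sun (31d); Nov starts Wed (30d) ✓; Dec starts Fri (31d).
Five-Wednesday months: March, May, August, November → 4.

4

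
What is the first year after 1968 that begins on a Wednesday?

1969

Jan 1 advances by 2 weekdays after a leap year and by 1 after a common year.
1968: Jan 1 is Monday (leap).
1969: Wednesday
1969 begins on a Wednesday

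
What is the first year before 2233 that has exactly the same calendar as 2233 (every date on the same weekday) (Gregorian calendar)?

2222

Two years share a calendar iff Jan 1 falls on the same weekday and both are leap or both are common. 2233: Jan 1 is Tuesday, common year.
2232: Jan 1 Sunday, leap
2231: Jan 1 Saturday, common
2230: Jan 1 Friday, common
2229: Jan 1 Thursday, common
2228: Jan 1 Tuesday, leap
2227: Jan 1 Monday, common
2226: Jan 1 Sunday, common
2225: Jan 1 Saturday, common
2224: Jan 1 Thursday, leap
2223: Jan 1 Wednesday, common
2222: Jan 1 Tuesday, common
2222 matches on both conditions.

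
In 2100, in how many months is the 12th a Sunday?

2

Check the 12th of each month of 2100: Jan 12: Tue, Feb 12: Fri, Mar 12: Fri, Apr 12: Mon, May 12: Wed, Jun 12: Sat, Jul 12: Mon, Aug 12: Thu, Sep 12: Sun, Oct 12: Tue, Nov 12: Fri, Dec 12: Sun.
Sunday occurs in September, December — 2 months.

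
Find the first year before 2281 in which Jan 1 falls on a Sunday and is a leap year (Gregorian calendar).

Jan 1 advances by 2 weekdays after a leap year and by 1 after a common year.
2281: Jan 1 is Saturday.
2280: Thursday (leap)
2279: Wednesday
2278: Tuesday
2277: Monday
2276: Saturday (leap)
2275: Friday
2274: Thursday
2273: Wednesday
2272: Monday (leap)
2271: Sunday
2270: Saturday
2269: Friday
2268: Wednesday (leap)
2267: Tuesday
2266: Monday
2265: Sunday
2264: Friday (leap)
2263: Thursday
2262: Wednesday
2261: Tuesday
2260: Sunday (leap)
2260 begins on a Sunday and is a leap year.

2260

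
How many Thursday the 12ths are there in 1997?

1

Check the 12th of each month of 1997: Jan 12: Sun, Feb 12: Wed, Mar 12: Wed, Apr 12: Sat, May 12: Mon, Jun 12: Thu, Jul 12: Sat, Aug 12: Tue, Sep 12: Fri, Oct 12: Sun, Nov 12: Wed, Dec 12: Fri.
Thursday occurs in June — 1 month.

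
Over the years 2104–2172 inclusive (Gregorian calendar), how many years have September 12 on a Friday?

Track September 12's weekday year by year (advancing +1, or +2 across a Feb 29):
  2104: Fri ✓  2105: Sat (+1)  2106: Sun (+1)  2107: Mon (+1)  2108: Wed (+2)
  2109: Thu (+1)  2110: Fri (+1) ✓  2111: Sat (+1)  2112: Mon (+2)  2113: Tue (+1)
  2114: Wed (+1)  2115: Thu (+1)  2116: Sat (+2)  2117: Sun (+1)  … (41 more years) …
  2159: Wed (+1)  2160: Fri (+2) ✓  2161: Sat (+1)  2162: Sun (+1)  2163: Mon (+1)
  2164: Wed (+2)  2165: Thu (+1)  2166: Fri (+1) ✓  2167: Sat (+1)  2168: Mon (+2)
  2169: Tue (+1)  2170: Wed (+1)  2171: Thu (+1)  2172: Sat (+2)
Friday years: 2104, 2110, 2121, 2127, 2132, 2138, 2149, 2155, 2160, 2166 — 10 in total.

10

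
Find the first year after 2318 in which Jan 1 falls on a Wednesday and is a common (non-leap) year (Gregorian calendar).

Jan 1 advances by 2 weekdays after a leap year and by 1 after a common year.
2318: Jan 1 is Tuesday.
2319: Wednesday
2319 begins on a Wednesday and is a common year.

2319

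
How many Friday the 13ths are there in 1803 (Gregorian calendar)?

Check the 13th of each month of 1803: Jan 13: Thu, Feb 13: Sun, Mar 13: Sun, Apr 13: Wed, May 13: Fri, Jun 13: Mon, Jul 13: Wed, Aug 13: Sat, Sep 13: Tue, Oct 13: Thu, Nov 13: Sun, Dec 13: Tue.
Friday occurs in May — 1 month.

1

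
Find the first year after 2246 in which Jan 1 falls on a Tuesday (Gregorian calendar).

2250

Jan 1 advances by 2 weekdays after a leap year and by 1 after a common year.
2246: Jan 1 is Thursday.
2247: Friday
2248: Saturday (leap)
2249: Monday
2250: Tuesday
2250 begins on a Tuesday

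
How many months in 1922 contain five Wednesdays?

A month of length L has five Wednesdays iff its first Wednesday is on day ≤ L−28 (so day 1–3 in a 31-day month, 1–2 in a 30-day month, day 1 in a leap February).
Checking each month of 1922: Jan starts Sun (31d); Feb starts Wed (28d); Mar starts Wed (31d) ✓; Apr starts Sat (30d); May starts Mon (31d) ✓; Jun starts Thu (30d); Jul starts Sat (31d); Aug starts Tue (31d) ✓; Sep starts Fri (30d); Oct starts Sun (31d); Nov starts Wed (30d) ✓; Dec starts Fri (31d).
Five-Wednesday months: March, May, August, November → 4.

4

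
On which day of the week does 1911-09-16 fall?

January 1, 1911 is a Sunday.
September 16 is day 259 of the year, i.e. 258 days after Jan 1.
258 mod 7 = 6, so advance 6 weekdays from Sunday: Saturday.

Saturday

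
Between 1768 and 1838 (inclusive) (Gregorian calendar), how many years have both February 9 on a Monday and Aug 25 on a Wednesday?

2

Check each year's weekday for February 9 and Aug 25:
  1768: Tue/Thu  1769: Thu/Fri  1770: Fri/Sat  1771: Sat/Sun  1772: Sun/Tue  1773: Tue/Wed  1774: Wed/Thu  1775: Thu/Fri  1776: Fri/Sun  1777: Sun/Mon  1778: Mon/Tue  1779: Tue/Wed  1780: Wed/Fri  1781: Fri/Sat  …(43 more)…  1825: Wed/Thu  1826: Thu/Fri  1827: Fri/Sat  1828: Sat/Mon  1829: Mon/Tue  1830: Tue/Wed  1831: Wed/Thu  1832: Thu/Sat  1833: Sat/Sun  1834: Sun/Mon  1835: Mon/Tue  1836: Tue/Thu  1837: Thu/Fri  1838: Fri/Sat
Both conditions hold in: 1784, 1824 — 2.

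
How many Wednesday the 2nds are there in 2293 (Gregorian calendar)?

Check the 2nd of each month of 2293: Jan 2: Mon, Feb 2: Thu, Mar 2: Thu, Apr 2: Sun, May 2: Tue, Jun 2: Fri, Jul 2: Sun, Aug 2: Wed, Sep 2: Sat, Oct 2: Mon, Nov 2: Thu, Dec 2: Sat.
Wednesday occurs in August — 1 month.

1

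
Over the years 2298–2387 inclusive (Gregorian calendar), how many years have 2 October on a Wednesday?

Track 2 October's weekday year by year (advancing +1, or +2 across a Feb 29):
  2298: Sun  2299: Mon (+1)  2300: Tue (+1)  2301: Wed (+1) ✓  2302: Thu (+1)
  2303: Fri (+1)  2304: Sun (+2)  2305: Mon (+1)  2306: Tue (+1)  2307: Wed (+1) ✓
  2308: Fri (+2)  2309: Sat (+1)  2310: Sun (+1)  2311: Mon (+1)  … (62 more years) …
  2374: Wed (+1) ✓  2375: Thu (+1)  2376: Sat (+2)  2377: Sun (+1)  2378: Mon (+1)
  2379: Tue (+1)  2380: Thu (+2)  2381: Fri (+1)  2382: Sat (+1)  2383: Sun (+1)
  2384: Tue (+2)  2385: Wed (+1) ✓  2386: Thu (+1)  2387: Fri (+1)
Wednesday years: 2301, 2307, 2312, 2318, 2329, 2335, 2340, 2346, 2357, 2363, 2368, 2374, 2385 — 13 in total.

13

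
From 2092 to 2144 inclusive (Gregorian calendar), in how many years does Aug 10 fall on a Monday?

9

Track Aug 10's weekday year by year (advancing +1, or +2 across a Feb 29):
  2092: Sun  2093: Mon (+1) ✓  2094: Tue (+1)  2095: Wed (+1)  2096: Fri (+2)
  2097: Sat (+1)  2098: Sun (+1)  2099: Mon (+1) ✓  2100: Tue (+1)  2101: Wed (+1)
  2102: Thu (+1)  2103: Fri (+1)  2104: Sun (+2)  2105: Mon (+1) ✓  … (25 more years) …
  2131: Fri (+1)  2132: Sun (+2)  2133: Mon (+1) ✓  2134: Tue (+1)  2135: Wed (+1)
  2136: Fri (+2)  2137: Sat (+1)  2138: Sun (+1)  2139: Mon (+1) ✓  2140: Wed (+2)
  2141: Thu (+1)  2142: Fri (+1)  2143: Sat (+1)  2144: Mon (+2) ✓
Monday years: 2093, 2099, 2105, 2111, 2116, 2122, 2133, 2139, 2144 — 9 in total.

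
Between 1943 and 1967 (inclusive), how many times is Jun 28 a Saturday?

3

Track Jun 28's weekday year by year (advancing +1, or +2 across a Feb 29):
  1943: Mon  1944: Wed (+2)  1945: Thu (+1)  1946: Fri (+1)  1947: Sat (+1) ✓
  1948: Mon (+2)  1949: Tue (+1)  1950: Wed (+1)  1951: Thu (+1)  1952: Sat (+2) ✓
  1953: Sun (+1)  1954: Mon (+1)  1955: Tue (+1)  1956: Thu (+2)  1957: Fri (+1)
  1958: Sat (+1) ✓  1959: Sun (+1)  1960: Tue (+2)  1961: Wed (+1)  1962: Thu (+1)
  1963: Fri (+1)  1964: Sun (+2)  1965: Mon (+1)  1966: Tue (+1)  1967: Wed (+1)
Saturday years: 1947, 1952, 1958 — 3 in total.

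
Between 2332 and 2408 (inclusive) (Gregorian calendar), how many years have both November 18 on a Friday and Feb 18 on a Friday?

Check each year's weekday for November 18 and Feb 18:
  2332: Fri/Thu  2333: Sat/Sat  2334: Sun/Sun  2335: Mon/Mon  2336: Wed/Tue  2337: Thu/Thu  2338: Fri/Fri ✓  2339: Sat/Sat  2340: Mon/Sun  2341: Tue/Tue  2342: Wed/Wed  2343: Thu/Thu  2344: Sat/Fri  2345: Sun/Sun  …(49 more)…  2395: Sat/Sat  2396: Mon/Sun  2397: Tue/Tue  2398: Wed/Wed  2399: Thu/Thu  2400: Sat/Fri  2401: Sun/Sun  2402: Mon/Mon  2403: Tue/Tue  2404: Thu/Wed  2405: Fri/Fri ✓  2406: Sat/Sat  2407: Sun/Sun  2408: Tue/Mon
Both conditions hold in: 2338, 2349, 2355, 2366, 2377, 2383, 2394, 2405 — 8.

8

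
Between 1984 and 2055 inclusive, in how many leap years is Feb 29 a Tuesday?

2

Leap years in 1984–2055: 18 of them.
Feb 29 weekday advances by 5 (mod 7) from one leap year to the next four years later (or differs when a century non-leap intervenes).
Leap-day weekdays: 1984:Wed 1988:Mon 1992:Sat 1996:Thu 2000:Tue✓ 2004:Sun 2008:Fri 2012:Wed 2016:Mon 2020:Sat 2024:Thu 2028:Tue✓ 2032:Sun 2036:Fri 2040:Wed 2044:Mon 2048:Sat 2052:Thu
Tuesday: 2000, 2028 → 2.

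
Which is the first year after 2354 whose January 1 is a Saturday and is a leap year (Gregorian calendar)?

Jan 1 advances by 2 weekdays after a leap year and by 1 after a common year.
2354: Jan 1 is Friday.
2355: Saturday
2356: Sunday (leap)
2357: Tuesday
2358: Wednesday
2359: Thursday
2360: Friday (leap)
2361: Sunday
2362: Monday
2363: Tuesday
2364: Wednesday (leap)
2365: Friday
2366: Saturday
2367: Sunday
2368: Monday (leap)
2369: Wednesday
2370: Thursday
2371: Friday
2372: Saturday (leap)
2372 begins on a Saturday and is a leap year.

2372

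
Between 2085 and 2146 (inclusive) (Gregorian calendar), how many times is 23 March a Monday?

9

Track 23 March's weekday year by year (advancing +1, or +2 across a Feb 29):
  2085: Fri  2086: Sat (+1)  2087: Sun (+1)  2088: Tue (+2)  2089: Wed (+1)
  2090: Thu (+1)  2091: Fri (+1)  2092: Sun (+2)  2093: Mon (+1) ✓  2094: Tue (+1)
  2095: Wed (+1)  2096: Fri (+2)  2097: Sat (+1)  2098: Sun (+1)  … (34 more years) …
  2133: Mon (+1) ✓  2134: Tue (+1)  2135: Wed (+1)  2136: Fri (+2)  2137: Sat (+1)
  2138: Sun (+1)  2139: Mon (+1) ✓  2140: Wed (+2)  2141: Thu (+1)  2142: Fri (+1)
  2143: Sat (+1)  2144: Mon (+2) ✓  2145: Tue (+1)  2146: Wed (+1)
Monday years: 2093, 2099, 2105, 2111, 2116, 2122, 2133, 2139, 2144 — 9 in total.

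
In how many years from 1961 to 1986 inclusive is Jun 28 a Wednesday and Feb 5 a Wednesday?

Check each year's weekday for Jun 28 and Feb 5:
  1961: Wed/Sun  1962: Thu/Mon  1963: Fri/Tue  1964: Sun/Wed  1965: Mon/Fri  1966: Tue/Sat  1967: Wed/Sun  1968: Fri/Mon  1969: Sat/Wed  1970: Sun/Thu  1971: Mon/Fri  1972: Wed/Sat  1973: Thu/Mon  1974: Fri/Tue  1975: Sat/Wed  1976: Mon/Thu  1977: Tue/Sat  1978: Wed/Sun  1979: Thu/Mon  1980: Sat/Tue  1981: Sun/Thu  1982: Mon/Fri  1983: Tue/Sat  1984: Thu/Sun  1985: Fri/Tue  1986: Sat/Wed
Both conditions hold in: no year — 0.

0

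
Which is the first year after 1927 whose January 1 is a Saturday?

Jan 1 advances by 2 weekdays after a leap year and by 1 after a common year.
1927: Jan 1 is Saturday.
1928: Sunday (leap)
1929: Tuesday
1930: Wednesday
1931: Thursday
1932: Friday (leap)
1933: Sunday
1934: Monday
1935: Tuesday
1936: Wednesday (leap)
1937: Friday
1938: Saturday
1938 begins on a Saturday

1938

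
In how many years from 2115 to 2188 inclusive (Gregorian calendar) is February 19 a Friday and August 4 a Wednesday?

Check each year's weekday for February 19 and August 4:
  2115: Tue/Sun  2116: Wed/Tue  2117: Fri/Wed ✓  2118: Sat/Thu  2119: Sun/Fri  2120: Mon/Sun  2121: Wed/Mon  2122: Thu/Tue  2123: Fri/Wed ✓  2124: Sat/Fri  2125: Mon/Sat  2126: Tue/Sun  2127: Wed/Mon  2128: Thu/Wed  …(46 more)…  2175: Sun/Fri  2176: Mon/Sun  2177: Wed/Mon  2178: Thu/Tue  2179: Fri/Wed ✓  2180: Sat/Fri  2181: Mon/Sat  2182: Tue/Sun  2183: Wed/Mon  2184: Thu/Wed  2185: Sat/Thu  2186: Sun/Fri  2187: Mon/Sat  2188: Tue/Mon
Both conditions hold in: 2117, 2123, 2134, 2145, 2151, 2162, 2173, 2179 — 8.

8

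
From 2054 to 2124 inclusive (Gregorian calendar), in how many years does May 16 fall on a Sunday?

Track May 16's weekday year by year (advancing +1, or +2 across a Feb 29):
  2054: Sat  2055: Sun (+1) ✓  2056: Tue (+2)  2057: Wed (+1)  2058: Thu (+1)
  2059: Fri (+1)  2060: Sun (+2) ✓  2061: Mon (+1)  2062: Tue (+1)  2063: Wed (+1)
  2064: Fri (+2)  2065: Sat (+1)  2066: Sun (+1) ✓  2067: Mon (+1)  … (43 more years) …
  2111: Sat (+1)  2112: Mon (+2)  2113: Tue (+1)  2114: Wed (+1)  2115: Thu (+1)
  2116: Sat (+2)  2117: Sun (+1) ✓  2118: Mon (+1)  2119: Tue (+1)  2120: Thu (+2)
  2121: Fri (+1)  2122: Sat (+1)  2123: Sun (+1) ✓  2124: Tue (+2)
Sunday years: 2055, 2060, 2066, 2077, 2083, 2088, 2094, 2100, 2106, 2117, 2123 — 11 in total.

11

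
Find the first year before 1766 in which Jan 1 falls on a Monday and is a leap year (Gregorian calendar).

Jan 1 advances by 2 weekdays after a leap year and by 1 after a common year.
1766: Jan 1 is Wednesday.
1765: Tuesday
1764: Sunday (leap)
1763: Saturday
1762: Friday
1761: Thursday
1760: Tuesday (leap)
1759: Monday
1758: Sunday
1757: Saturday
1756: Thursday (leap)
1755: Wednesday
1754: Tuesday
1753: Monday
1752: Saturday (leap)
1751: Friday
1750: Thursday
1749: Wednesday
1748: Monday (leap)
1748 begins on a Monday and is a leap year.

1748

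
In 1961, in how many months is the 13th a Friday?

2

Check the 13th of each month of 1961: Jan 13: Fri, Feb 13: Mon, Mar 13: Mon, Apr 13: Thu, May 13: Sat, Jun 13: Tue, Jul 13: Thu, Aug 13: Sun, Sep 13: Wed, Oct 13: Fri, Nov 13: Mon, Dec 13: Wed.
Friday occurs in January, October — 2 months.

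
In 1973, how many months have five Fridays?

4

A month of length L has five Fridays iff its first Friday is on day ≤ L−28 (so day 1–3 in a 31-day month, 1–2 in a 30-day month, day 1 in a leap February).
Checking each month of 1973: Jan starts Mon (31d); Feb starts Thu (28d); Mar starts Thu (31d) ✓; Apr starts Sun (30d); May starts Tue (31d); Jun starts Fri (30d) ✓; Jul starts Sun (31d); Aug starts Wed (31d) ✓; Sep starts Sat (30d); Oct starts Mon (31d); Nov starts Thu (30d) ✓; Dec starts Sat (31d).
Five-Friday months: March, June, August, November → 4.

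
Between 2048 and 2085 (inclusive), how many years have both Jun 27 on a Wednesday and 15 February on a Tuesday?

Check each year's weekday for Jun 27 and 15 February:
  2048: Sat/Sat  2049: Sun/Mon  2050: Mon/Tue  2051: Tue/Wed  2052: Thu/Thu  2053: Fri/Sat  2054: Sat/Sun  2055: Sun/Mon  2056: Tue/Tue  2057: Wed/Thu  2058: Thu/Fri  2059: Fri/Sat  2060: Sun/Sun  2061: Mon/Tue  …(10 more)…  2072: Mon/Mon  2073: Tue/Wed  2074: Wed/Thu  2075: Thu/Fri  2076: Sat/Sat  2077: Sun/Mon  2078: Mon/Tue  2079: Tue/Wed  2080: Thu/Thu  2081: Fri/Sat  2082: Sat/Sun  2083: Sun/Mon  2084: Tue/Tue  2085: Wed/Thu
Both conditions hold in: no year — 0.

0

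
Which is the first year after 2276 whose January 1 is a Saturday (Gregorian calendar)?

Jan 1 advances by 2 weekdays after a leap year and by 1 after a common year.
2276: Jan 1 is Saturday (leap).
2277: Monday
2278: Tuesday
2279: Wednesday
2280: Thursday (leap)
2281: Saturday
2281 begins on a Saturday

2281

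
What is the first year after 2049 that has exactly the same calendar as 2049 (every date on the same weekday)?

Two years share a calendar iff Jan 1 falls on the same weekday and both are leap or both are common. 2049: Jan 1 is Friday, common year.
2050: Jan 1 Saturday, common
2051: Jan 1 Sunday, common
2052: Jan 1 Monday, leap
2053: Jan 1 Wednesday, common
2054: Jan 1 Thursday, common
2055: Jan 1 Friday, common
2055 matches on both conditions.

2055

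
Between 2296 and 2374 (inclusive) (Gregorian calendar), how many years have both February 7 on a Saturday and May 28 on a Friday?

Check each year's weekday for February 7 and May 28:
  2296: Fri/Thu  2297: Sun/Fri  2298: Mon/Sat  2299: Tue/Sun  2300: Wed/Mon  2301: Thu/Tue  2302: Fri/Wed  2303: Sat/Thu  2304: Sun/Sat  2305: Tue/Sun  2306: Wed/Mon  2307: Thu/Tue  2308: Fri/Thu  2309: Sun/Fri  …(51 more)…  2361: Tue/Sun  2362: Wed/Mon  2363: Thu/Tue  2364: Fri/Thu  2365: Sun/Fri  2366: Mon/Sat  2367: Tue/Sun  2368: Wed/Tue  2369: Fri/Wed  2370: Sat/Thu  2371: Sun/Fri  2372: Mon/Sun  2373: Wed/Mon  2374: Thu/Tue
Both conditions hold in: 2320, 2348 — 2.

2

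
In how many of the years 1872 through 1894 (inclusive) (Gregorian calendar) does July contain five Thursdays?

July has 31 days; it has five Thursdays when Thursday falls among the first (month-length − 28) days — i.e. when July 1 is one of Thursday/Wednesday/Tuesday.
July 1 by year: 1872:Mon 1873:Tue✓ 1874:Wed✓ 1875:Thu✓ 1876:Sat 1877:Sun 1878:Mon 1879:Tue✓ 1880:Thu✓ 1881:Fri 1882:Sat 1883:Sun 1884:Tue✓ 1885:Wed✓ 1886:Thu✓ 1887:Fri 1888:Sun 1889:Mon 1890:Tue✓ 1891:Wed✓ 1892:Fri 1893:Sat 1894:Sun
Years with five Thursdays: 1873, 1874, 1875, 1879, 1880, 1884, 1885, 1886, 1890, 1891 → 10.

10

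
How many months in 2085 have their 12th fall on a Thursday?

2

Check the 12th of each month of 2085: Jan 12: Fri, Feb 12: Mon, Mar 12: Mon, Apr 12: Thu, May 12: Sat, Jun 12: Tue, Jul 12: Thu, Aug 12: Sun, Sep 12: Wed, Oct 12: Fri, Nov 12: Mon, Dec 12: Wed.
Thursday occurs in April, July — 2 months.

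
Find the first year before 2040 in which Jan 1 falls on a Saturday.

Jan 1 advances by 2 weekdays after a leap year and by 1 after a common year.
2040: Jan 1 is Sunday (leap).
2039: Saturday
2039 begins on a Saturday

2039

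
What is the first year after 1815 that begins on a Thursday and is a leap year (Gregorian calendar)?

Jan 1 advances by 2 weekdays after a leap year and by 1 after a common year.
1815: Jan 1 is Sunday.
1816: Monday (leap)
1817: Wednesday
1818: Thursday
1819: Friday
1820: Saturday (leap)
1821: Monday
1822: Tuesday
1823: Wednesday
1824: Thursday (leap)
1824 begins on a Thursday and is a leap year.

1824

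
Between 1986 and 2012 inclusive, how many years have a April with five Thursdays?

April has 30 days; it has five Thursdays when Thursday falls among the first (month-length − 28) days — i.e. when April 1 is one of Thursday/Wednesday.
April 1 by year: 1986:Tue 1987:Wed✓ 1988:Fri 1989:Sat 1990:Sun 1991:Mon 1992:Wed✓ 1993:Thu✓ 1994:Fri 1995:Sat 1996:Mon 1997:Tue 1998:Wed✓ 1999:Thu✓ 2000:Sat 2001:Sun 2002:Mon 2003:Tue 2004:Thu✓ 2005:Fri 2006:Sat 2007:Sun 2008:Tue 2009:Wed✓ 2010:Thu✓ 2011:Fri 2012:Sun
Years with five Thursdays: 1987, 1992, 1993, 1998, 1999, 2004, 2009, 2010 → 8.

8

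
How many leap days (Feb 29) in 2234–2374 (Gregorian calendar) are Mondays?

6

Leap years in 2234–2374: 34 of them.
Feb 29 weekday advances by 5 (mod 7) from one leap year to the next four years later (or differs when a century non-leap intervenes).
Leap-day weekdays: 2236:Mon✓ 2240:Sat 2244:Thu 2248:Tue 2252:Sun 2256:Fri 2260:Wed 2264:Mon✓ 2268:Sat 2272:Thu 2276:Tue 2280:Sun 2284:Fri …(8 more)… 2324:Fri 2328:Wed 2332:Mon✓ 2336:Sat 2340:Thu 2344:Tue 2348:Sun 2352:Fri 2356:Wed 2360:Mon✓ 2364:Sat 2368:Thu 2372:Tue
Monday: 2236, 2264, 2292, 2304, 2332, 2360 → 6.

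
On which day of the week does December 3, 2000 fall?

January 1, 2000 is a Saturday.
December 3 is day 338 of the year, i.e. 337 days after Jan 1.
337 mod 7 = 1, so advance 1 weekday from Saturday: Sunday.

Sunday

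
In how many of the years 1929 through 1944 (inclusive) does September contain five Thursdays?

4

September has 30 days; it has five Thursdays when Thursday falls among the first (month-length − 28) days — i.e. when September 1 is one of Thursday/Wednesday.
September 1 by year: 1929:Sun 1930:Mon 1931:Tue 1932:Thu✓ 1933:Fri 1934:Sat 1935:Sun 1936:Tue 1937:Wed✓ 1938:Thu✓ 1939:Fri 1940:Sun 1941:Mon 1942:Tue 1943:Wed✓ 1944:Fri
Years with five Thursdays: 1932, 1937, 1938, 1943 → 4.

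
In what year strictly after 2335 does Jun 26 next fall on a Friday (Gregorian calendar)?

2336

From one year to the next, a fixed date's weekday advances by 1, or by 2 when a Feb 29 lies between the two dates.
2335: June 26 is Wednesday.
2336: Friday (+2)
Jun 26 falls on a Friday in 2336.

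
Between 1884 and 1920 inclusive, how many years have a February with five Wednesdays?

1

February has 28 days (29 in leap years); it has five Wednesdays when Wednesday falls among the first (month-length − 28) days — i.e. when February 1 is Wednesday in a leap year (never in a common year).
February 1 by year: 1884:Fri 1885:Sun 1886:Mon 1887:Tue 1888:Wed✓ 1889:Fri 1890:Sat 1891:Sun 1892:Mon 1893:Wed 1894:Thu 1895:Fri 1896:Sat 1897:Mon 1898:Tue …(7 more)… 1906:Thu 1907:Fri 1908:Sat 1909:Mon 1910:Tue 1911:Wed 1912:Thu 1913:Sat 1914:Sun 1915:Mon 1916:Tue 1917:Thu 1918:Fri 1919:Sat 1920:Sun
Years with five Wednesdays: 1888 → 1.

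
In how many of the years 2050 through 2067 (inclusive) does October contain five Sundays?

9

October has 31 days; it has five Sundays when Sunday falls among the first (month-length − 28) days — i.e. when October 1 is one of Sunday/Saturday/Friday.
October 1 by year: 2050:Sat✓ 2051:Sun✓ 2052:Tue 2053:Wed 2054:Thu 2055:Fri✓ 2056:Sun✓ 2057:Mon 2058:Tue 2059:Wed 2060:Fri✓ 2061:Sat✓ 2062:Sun✓ 2063:Mon 2064:Wed 2065:Thu 2066:Fri✓ 2067:Sat✓
Years with five Sundays: 2050, 2051, 2055, 2056, 2060, 2061, 2062, 2066, 2067 → 9.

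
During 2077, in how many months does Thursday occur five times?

A month of length L has five Thursdays iff its first Thursday is on day ≤ L−28 (so day 1–3 in a 31-day month, 1–2 in a 30-day month, day 1 in a leap February).
Checking each month of 2077: Jan starts Fri (31d); Feb starts Mon (28d); Mar starts Mon (31d); Apr starts Thu (30d) ✓; May starts Sat (31d); Jun starts Tue (30d); Jul starts Thu (31d) ✓; Aug starts Sun (31d); Sep starts Wed (30d) ✓; Oct starts Fri (31d); Nov starts Mon (30d); Dec starts Wed (31d) ✓.
Five-Thursday months: April, July, September, December → 4.

4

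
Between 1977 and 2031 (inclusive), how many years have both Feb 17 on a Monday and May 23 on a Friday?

6

Check each year's weekday for Feb 17 and May 23:
  1977: Thu/Mon  1978: Fri/Tue  1979: Sat/Wed  1980: Sun/Fri  1981: Tue/Sat  1982: Wed/Sun  1983: Thu/Mon  1984: Fri/Wed  1985: Sun/Thu  1986: Mon/Fri ✓  1987: Tue/Sat  1988: Wed/Mon  1989: Fri/Tue  1990: Sat/Wed  …(27 more)…  2018: Sat/Wed  2019: Sun/Thu  2020: Mon/Sat  2021: Wed/Sun  2022: Thu/Mon  2023: Fri/Tue  2024: Sat/Thu  2025: Mon/Fri ✓  2026: Tue/Sat  2027: Wed/Sun  2028: Thu/Tue  2029: Sat/Wed  2030: Sun/Thu  2031: Mon/Fri ✓
Both conditions hold in: 1986, 1997, 2003, 2014, 2025, 2031 — 6.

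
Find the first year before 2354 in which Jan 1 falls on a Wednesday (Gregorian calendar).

Jan 1 advances by 2 weekdays after a leap year and by 1 after a common year.
2354: Jan 1 is Friday.
2353: Thursday
2352: Tuesday (leap)
2351: Monday
2350: Sunday
2349: Saturday
2348: Thursday (leap)
2347: Wednesday
2347 begins on a Wednesday

2347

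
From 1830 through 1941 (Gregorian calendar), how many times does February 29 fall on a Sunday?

3

Leap years in 1830–1941: 27 of them.
Feb 29 weekday advances by 5 (mod 7) from one leap year to the next four years later (or differs when a century non-leap intervenes).
Leap-day weekdays: 1832:Wed 1836:Mon 1840:Sat 1844:Thu 1848:Tue 1852:Sun✓ 1856:Fri 1860:Wed 1864:Mon 1868:Sat 1872:Thu 1876:Tue 1880:Sun✓ 1884:Fri 1888:Wed 1892:Mon 1896:Sat 1904:Mon 1908:Sat 1912:Thu 1916:Tue 1920:Sun✓ 1924:Fri 1928:Wed 1932:Mon 1936:Sat 1940:Thu
Sunday: 1852, 1880, 1920 → 3.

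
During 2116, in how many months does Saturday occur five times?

A month of length L has five Saturdays iff its first Saturday is on day ≤ L−28 (so day 1–3 in a 31-day month, 1–2 in a 30-day month, day 1 in a leap February).
Checking each month of 2116: Jan starts Wed (31d); Feb starts Sat (29d) ✓; Mar starts Sun (31d); Apr starts Wed (30d); May starts Fri (31d) ✓; Jun starts Mon (30d); Jul starts Wed (31d); Aug starts Sat (31d) ✓; Sep starts Tue (30d); Oct starts Thu (31d) ✓; Nov starts Sun (30d); Dec starts Tue (31d).
Five-Saturday months: February, May, August, October → 4.

4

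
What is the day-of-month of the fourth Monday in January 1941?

27

January 1, 1941 is a Wednesday, so the first Monday is the 6th.
The fourth Monday is 6 + 21 = 27.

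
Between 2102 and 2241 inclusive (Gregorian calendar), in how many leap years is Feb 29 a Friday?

Leap years in 2102–2241: 34 of them.
Feb 29 weekday advances by 5 (mod 7) from one leap year to the next four years later (or differs when a century non-leap intervenes).
Leap-day weekdays: 2104:Fri✓ 2108:Wed 2112:Mon 2116:Sat 2120:Thu 2124:Tue 2128:Sun 2132:Fri✓ 2136:Wed 2140:Mon 2144:Sat 2148:Thu 2152:Tue …(8 more)… 2188:Fri✓ 2192:Wed 2196:Mon 2204:Wed 2208:Mon 2212:Sat 2216:Thu 2220:Tue 2224:Sun 2228:Fri✓ 2232:Wed 2236:Mon 2240:Sat
Friday: 2104, 2132, 2160, 2188, 2228 → 5.

5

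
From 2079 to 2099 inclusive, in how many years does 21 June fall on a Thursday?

Track 21 June's weekday year by year (advancing +1, or +2 across a Feb 29):
  2079: Wed  2080: Fri (+2)  2081: Sat (+1)  2082: Sun (+1)  2083: Mon (+1)
  2084: Wed (+2)  2085: Thu (+1) ✓  2086: Fri (+1)  2087: Sat (+1)  2088: Mon (+2)
  2089: Tue (+1)  2090: Wed (+1)  2091: Thu (+1) ✓  2092: Sat (+2)  2093: Sun (+1)
  2094: Mon (+1)  2095: Tue (+1)  2096: Thu (+2) ✓  2097: Fri (+1)  2098: Sat (+1)
  2099: Sun (+1)
Thursday years: 2085, 2091, 2096 — 3 in total.

3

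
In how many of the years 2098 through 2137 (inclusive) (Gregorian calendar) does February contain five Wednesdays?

February has 28 days (29 in leap years); it has five Wednesdays when Wednesday falls among the first (month-length − 28) days — i.e. when February 1 is Wednesday in a leap year (never in a common year).
February 1 by year: 2098:Sat 2099:Sun 2100:Mon 2101:Tue 2102:Wed 2103:Thu 2104:Fri 2105:Sun 2106:Mon 2107:Tue 2108:Wed✓ 2109:Fri 2110:Sat 2111:Sun 2112:Mon …(10 more)… 2123:Mon 2124:Tue 2125:Thu 2126:Fri 2127:Sat 2128:Sun 2129:Tue 2130:Wed 2131:Thu 2132:Fri 2133:Sun 2134:Mon 2135:Tue 2136:Wed✓ 2137:Fri
Years with five Wednesdays: 2108, 2136 → 2.

2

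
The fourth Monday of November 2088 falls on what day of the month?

22

November 1, 2088 is a Monday, so the first Monday is the 1st.
The fourth Monday is 1 + 21 = 22.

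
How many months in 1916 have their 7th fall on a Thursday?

2

Check the 7th of each month of 1916: Jan 7: Fri, Feb 7: Mon, Mar 7: Tue, Apr 7: Fri, May 7: Sun, Jun 7: Wed, Jul 7: Fri, Aug 7: Mon, Sep 7: Thu, Oct 7: Sat, Nov 7: Tue, Dec 7: Thu.
Thursday occurs in September, December — 2 months.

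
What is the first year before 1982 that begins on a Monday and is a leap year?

Jan 1 advances by 2 weekdays after a leap year and by 1 after a common year.
1982: Jan 1 is Friday.
1981: Thursday
1980: Tuesday (leap)
1979: Monday
1978: Sunday
1977: Saturday
1976: Thursday (leap)
1975: Wednesday
1974: Tuesday
1973: Monday
1972: Saturday (leap)
1971: Friday
1970: Thursday
1969: Wednesday
1968: Monday (leap)
1968 begins on a Monday and is a leap year.

1968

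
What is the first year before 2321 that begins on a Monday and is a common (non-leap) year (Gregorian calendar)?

Jan 1 advances by 2 weekdays after a leap year and by 1 after a common year.
2321: Jan 1 is Saturday.
2320: Thursday (leap)
2319: Wednesday
2318: Tuesday
2317: Monday
2317 begins on a Monday and is a common year.

2317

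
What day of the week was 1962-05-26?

January 1, 1962 is a Monday.
May 26 is day 146 of the year, i.e. 145 days after Jan 1.
145 mod 7 = 5, so advance 5 weekdays from Monday: Saturday.

Saturday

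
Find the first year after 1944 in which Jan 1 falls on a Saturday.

1949

Jan 1 advances by 2 weekdays after a leap year and by 1 after a common year.
1944: Jan 1 is Saturday (leap).
1945: Monday
1946: Tuesday
1947: Wednesday
1948: Thursday (leap)
1949: Saturday
1949 begins on a Saturday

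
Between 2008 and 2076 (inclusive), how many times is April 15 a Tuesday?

Track April 15's weekday year by year (advancing +1, or +2 across a Feb 29):
  2008: Tue ✓  2009: Wed (+1)  2010: Thu (+1)  2011: Fri (+1)  2012: Sun (+2)
  2013: Mon (+1)  2014: Tue (+1) ✓  2015: Wed (+1)  2016: Fri (+2)  2017: Sat (+1)
  2018: Sun (+1)  2019: Mon (+1)  2020: Wed (+2)  2021: Thu (+1)  … (41 more years) …
  2063: Sun (+1)  2064: Tue (+2) ✓  2065: Wed (+1)  2066: Thu (+1)  2067: Fri (+1)
  2068: Sun (+2)  2069: Mon (+1)  2070: Tue (+1) ✓  2071: Wed (+1)  2072: Fri (+2)
  2073: Sat (+1)  2074: Sun (+1)  2075: Mon (+1)  2076: Wed (+2)
Tuesday years: 2008, 2014, 2025, 2031, 2036, 2042, 2053, 2059, 2064, 2070 — 10 in total.

10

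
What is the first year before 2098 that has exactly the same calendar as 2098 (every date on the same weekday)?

2087

Two years share a calendar iff Jan 1 falls on the same weekday and both are leap or both are common. 2098: Jan 1 is Wednesday, common year.
2097: Jan 1 Tuesday, common
2096: Jan 1 Sunday, leap
2095: Jan 1 Saturday, common
2094: Jan 1 Friday, common
2093: Jan 1 Thursday, common
2092: Jan 1 Tuesday, leap
2091: Jan 1 Monday, common
2090: Jan 1 Sunday, common
2089: Jan 1 Saturday, common
2088: Jan 1 Thursday, leap
2087: Jan 1 Wednesday, common
2087 matches on both conditions.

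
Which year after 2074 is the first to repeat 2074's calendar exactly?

Two years share a calendar iff Jan 1 falls on the same weekday and both are leap or both are common. 2074: Jan 1 is Monday, common year.
2075: Jan 1 Tuesday, common
2076: Jan 1 Wednesday, leap
2077: Jan 1 Friday, common
2078: Jan 1 Saturday, common
2079: Jan 1 Sunday, common
2080: Jan 1 Monday, leap
2081: Jan 1 Wednesday, common
2082: Jan 1 Thursday, common
2083: Jan 1 Friday, common
2084: Jan 1 Saturday, leap
2085: Jan 1 Monday, common
2085 matches on both conditions.

2085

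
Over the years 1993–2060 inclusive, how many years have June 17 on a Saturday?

10

Track June 17's weekday year by year (advancing +1, or +2 across a Feb 29):
  1993: Thu  1994: Fri (+1)  1995: Sat (+1) ✓  1996: Mon (+2)  1997: Tue (+1)
  1998: Wed (+1)  1999: Thu (+1)  2000: Sat (+2) ✓  2001: Sun (+1)  2002: Mon (+1)
  2003: Tue (+1)  2004: Thu (+2)  2005: Fri (+1)  2006: Sat (+1) ✓  … (40 more years) …
  2047: Mon (+1)  2048: Wed (+2)  2049: Thu (+1)  2050: Fri (+1)  2051: Sat (+1) ✓
  2052: Mon (+2)  2053: Tue (+1)  2054: Wed (+1)  2055: Thu (+1)  2056: Sat (+2) ✓
  2057: Sun (+1)  2058: Mon (+1)  2059: Tue (+1)  2060: Thu (+2)
Saturday years: 1995, 2000, 2006, 2017, 2023, 2028, 2034, 2045, 2051, 2056 — 10 in total.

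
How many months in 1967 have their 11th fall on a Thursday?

1

Check the 11th of each month of 1967: Jan 11: Wed, Feb 11: Sat, Mar 11: Sat, Apr 11: Tue, May 11: Thu, Jun 11: Sun, Jul 11: Tue, Aug 11: Fri, Sep 11: Mon, Oct 11: Wed, Nov 11: Sat, Dec 11: Mon.
Thursday occurs in May — 1 month.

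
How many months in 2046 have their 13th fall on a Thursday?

2

Check the 13th of each month of 2046: Jan 13: Sat, Feb 13: Tue, Mar 13: Tue, Apr 13: Fri, May 13: Sun, Jun 13: Wed, Jul 13: Fri, Aug 13: Mon, Sep 13: Thu, Oct 13: Sat, Nov 13: Tue, Dec 13: Thu.
Thursday occurs in September, December — 2 months.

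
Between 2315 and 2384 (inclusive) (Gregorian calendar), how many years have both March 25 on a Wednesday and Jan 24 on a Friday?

2

Check each year's weekday for March 25 and Jan 24:
  2315: Thu/Sun  2316: Sat/Mon  2317: Sun/Wed  2318: Mon/Thu  2319: Tue/Fri  2320: Thu/Sat  2321: Fri/Mon  2322: Sat/Tue  2323: Sun/Wed  2324: Tue/Thu  2325: Wed/Sat  2326: Thu/Sun  2327: Fri/Mon  2328: Sun/Tue  …(42 more)…  2371: Thu/Sun  2372: Sat/Mon  2373: Sun/Wed  2374: Mon/Thu  2375: Tue/Fri  2376: Thu/Sat  2377: Fri/Mon  2378: Sat/Tue  2379: Sun/Wed  2380: Tue/Thu  2381: Wed/Sat  2382: Thu/Sun  2383: Fri/Mon  2384: Sun/Tue
Both conditions hold in: 2336, 2364 — 2.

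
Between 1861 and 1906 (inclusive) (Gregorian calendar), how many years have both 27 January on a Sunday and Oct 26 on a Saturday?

Check each year's weekday for 27 January and Oct 26:
  1861: Sun/Sat ✓  1862: Mon/Sun  1863: Tue/Mon  1864: Wed/Wed  1865: Fri/Thu  1866: Sat/Fri  1867: Sun/Sat ✓  1868: Mon/Mon  1869: Wed/Tue  1870: Thu/Wed  1871: Fri/Thu  1872: Sat/Sat  1873: Mon/Sun  1874: Tue/Mon  …(18 more)…  1893: Fri/Thu  1894: Sat/Fri  1895: Sun/Sat ✓  1896: Mon/Mon  1897: Wed/Tue  1898: Thu/Wed  1899: Fri/Thu  1900: Sat/Fri  1901: Sun/Sat ✓  1902: Mon/Sun  1903: Tue/Mon  1904: Wed/Wed  1905: Fri/Thu  1906: Sat/Fri
Both conditions hold in: 1861, 1867, 1878, 1889, 1895, 1901 — 6.

6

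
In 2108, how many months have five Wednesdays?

A month of length L has five Wednesdays iff its first Wednesday is on day ≤ L−28 (so day 1–3 in a 31-day month, 1–2 in a 30-day month, day 1 in a leap February).
Checking each month of 2108: Jan starts Sun (31d); Feb starts Wed (29d) ✓; Mar starts Thu (31d); Apr starts Sun (30d); May starts Tue (31d) ✓; Jun starts Fri (30d); Jul starts Sun (31d); Aug starts Wed (31d) ✓; Sep starts Sat (30d); Oct starts Mon (31d) ✓; Nov starts Thu (30d); Dec starts Sat (31d).
Five-Wednesday months: February, May, August, October → 4.

4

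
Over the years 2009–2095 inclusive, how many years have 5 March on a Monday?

12

Track 5 March's weekday year by year (advancing +1, or +2 across a Feb 29):
  2009: Thu  2010: Fri (+1)  2011: Sat (+1)  2012: Mon (+2) ✓  2013: Tue (+1)
  2014: Wed (+1)  2015: Thu (+1)  2016: Sat (+2)  2017: Sun (+1)  2018: Mon (+1) ✓
  2019: Tue (+1)  2020: Thu (+2)  2021: Fri (+1)  2022: Sat (+1)  … (59 more years) …
  2082: Thu (+1)  2083: Fri (+1)  2084: Sun (+2)  2085: Mon (+1) ✓  2086: Tue (+1)
  2087: Wed (+1)  2088: Fri (+2)  2089: Sat (+1)  2090: Sun (+1)  2091: Mon (+1) ✓
  2092: Wed (+2)  2093: Thu (+1)  2094: Fri (+1)  2095: Sat (+1)
Monday years: 2012, 2018, 2029, 2035, 2040, 2046, 2057, 2063, 2068, 2074, 2085, 2091 — 12 in total.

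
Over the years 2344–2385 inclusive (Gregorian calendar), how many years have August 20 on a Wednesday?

Track August 20's weekday year by year (advancing +1, or +2 across a Feb 29):
  2344: Sun  2345: Mon (+1)  2346: Tue (+1)  2347: Wed (+1) ✓  2348: Fri (+2)
  2349: Sat (+1)  2350: Sun (+1)  2351: Mon (+1)  2352: Wed (+2) ✓  2353: Thu (+1)
  2354: Fri (+1)  2355: Sat (+1)  2356: Mon (+2)  2357: Tue (+1)  … (14 more years) …
  2372: Sun (+2)  2373: Mon (+1)  2374: Tue (+1)  2375: Wed (+1) ✓  2376: Fri (+2)
  2377: Sat (+1)  2378: Sun (+1)  2379: Mon (+1)  2380: Wed (+2) ✓  2381: Thu (+1)
  2382: Fri (+1)  2383: Sat (+1)  2384: Mon (+2)  2385: Tue (+1)
Wednesday years: 2347, 2352, 2358, 2369, 2375, 2380 — 6 in total.

6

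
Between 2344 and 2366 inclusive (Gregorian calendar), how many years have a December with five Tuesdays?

December has 31 days; it has five Tuesdays when Tuesday falls among the first (month-length − 28) days — i.e. when December 1 is one of Tuesday/Monday/Sunday.
December 1 by year: 2344:Fri 2345:Sat 2346:Sun✓ 2347:Mon✓ 2348:Wed 2349:Thu 2350:Fri 2351:Sat 2352:Mon✓ 2353:Tue✓ 2354:Wed 2355:Thu 2356:Sat 2357:Sun✓ 2358:Mon✓ 2359:Tue✓ 2360:Thu 2361:Fri 2362:Sat 2363:Sun✓ 2364:Tue✓ 2365:Wed 2366:Thu
Years with five Tuesdays: 2346, 2347, 2352, 2353, 2357, 2358, 2359, 2363, 2364 → 9.

9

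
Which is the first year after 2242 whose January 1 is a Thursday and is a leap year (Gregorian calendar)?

Jan 1 advances by 2 weekdays after a leap year and by 1 after a common year.
2242: Jan 1 is Saturday.
2243: Sunday
2244: Monday (leap)
2245: Wednesday
2246: Thursday
2247: Friday
2248: Saturday (leap)
2249: Monday
2250: Tuesday
2251: Wednesday
2252: Thursday (leap)
2252 begins on a Thursday and is a leap year.

2252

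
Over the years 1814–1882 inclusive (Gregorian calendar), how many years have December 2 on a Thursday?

Track December 2's weekday year by year (advancing +1, or +2 across a Feb 29):
  1814: Fri  1815: Sat (+1)  1816: Mon (+2)  1817: Tue (+1)  1818: Wed (+1)
  1819: Thu (+1) ✓  1820: Sat (+2)  1821: Sun (+1)  1822: Mon (+1)  1823: Tue (+1)
  1824: Thu (+2) ✓  1825: Fri (+1)  1826: Sat (+1)  1827: Sun (+1)  … (41 more years) …
  1869: Thu (+1) ✓  1870: Fri (+1)  1871: Sat (+1)  1872: Mon (+2)  1873: Tue (+1)
  1874: Wed (+1)  1875: Thu (+1) ✓  1876: Sat (+2)  1877: Sun (+1)  1878: Mon (+1)
  1879: Tue (+1)  1880: Thu (+2) ✓  1881: Fri (+1)  1882: Sat (+1)
Thursday years: 1819, 1824, 1830, 1841, 1847, 1852, 1858, 1869, 1875, 1880 — 10 in total.

10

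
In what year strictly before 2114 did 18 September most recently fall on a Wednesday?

2109

From one year to the next, a fixed date's weekday advances by 1, or by 2 when a Feb 29 lies between the two dates.
2114: September 18 is Tuesday.
2113: Monday (−1)
2112: Sunday (−1)
2111: Friday (−2)
2110: Thursday (−1)
2109: Wednesday (−1)
18 September falls on a Wednesday in 2109.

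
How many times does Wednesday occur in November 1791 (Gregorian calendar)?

November 1791 has 30 days and begins on Tuesday.
The first Wednesday is November 2.
Wednesdays fall on 2, 9, 16, 23, 30 — that's 5.

5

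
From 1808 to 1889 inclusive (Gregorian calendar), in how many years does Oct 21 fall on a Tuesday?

11

Track Oct 21's weekday year by year (advancing +1, or +2 across a Feb 29):
  1808: Fri  1809: Sat (+1)  1810: Sun (+1)  1811: Mon (+1)  1812: Wed (+2)
  1813: Thu (+1)  1814: Fri (+1)  1815: Sat (+1)  1816: Mon (+2)  1817: Tue (+1) ✓
  1818: Wed (+1)  1819: Thu (+1)  1820: Sat (+2)  1821: Sun (+1)  … (54 more years) …
  1876: Sat (+2)  1877: Sun (+1)  1878: Mon (+1)  1879: Tue (+1) ✓  1880: Thu (+2)
  1881: Fri (+1)  1882: Sat (+1)  1883: Sun (+1)  1884: Tue (+2) ✓  1885: Wed (+1)
  1886: Thu (+1)  1887: Fri (+1)  1888: Sun (+2)  1889: Mon (+1)
Tuesday years: 1817, 1823, 1828, 1834, 1845, 1851, 1856, 1862, 1873, 1879, 1884 — 11 in total.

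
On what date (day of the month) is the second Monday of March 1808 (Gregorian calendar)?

March 1, 1808 is a Tuesday, so the first Monday is the 7th.
The second Monday is 7 + 7 = 14.

14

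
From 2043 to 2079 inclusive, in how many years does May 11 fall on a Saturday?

5

Track May 11's weekday year by year (advancing +1, or +2 across a Feb 29):
  2043: Mon  2044: Wed (+2)  2045: Thu (+1)  2046: Fri (+1)  2047: Sat (+1) ✓
  2048: Mon (+2)  2049: Tue (+1)  2050: Wed (+1)  2051: Thu (+1)  2052: Sat (+2) ✓
  2053: Sun (+1)  2054: Mon (+1)  2055: Tue (+1)  2056: Thu (+2)  … (9 more years) …
  2066: Tue (+1)  2067: Wed (+1)  2068: Fri (+2)  2069: Sat (+1) ✓  2070: Sun (+1)
  2071: Mon (+1)  2072: Wed (+2)  2073: Thu (+1)  2074: Fri (+1)  2075: Sat (+1) ✓
  2076: Mon (+2)  2077: Tue (+1)  2078: Wed (+1)  2079: Thu (+1)
Saturday years: 2047, 2052, 2058, 2069, 2075 — 5 in total.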